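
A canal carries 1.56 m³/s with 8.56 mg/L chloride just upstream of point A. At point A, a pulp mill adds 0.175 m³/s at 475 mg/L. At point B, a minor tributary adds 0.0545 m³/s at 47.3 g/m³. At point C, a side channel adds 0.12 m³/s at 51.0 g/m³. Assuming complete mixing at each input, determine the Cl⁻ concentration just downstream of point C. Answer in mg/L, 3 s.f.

After input A: C = (1.56·8.56 + 0.175·475) / 1.735 = 55.61 mg/L.
After input B: C = (1.735·55.61 + 0.0545·47.3) / 1.79 = 55.35 mg/L.
After input C: C = (1.79·55.35 + 0.12·51) / 1.909 = 55.08 mg/L.

55.1 mg/L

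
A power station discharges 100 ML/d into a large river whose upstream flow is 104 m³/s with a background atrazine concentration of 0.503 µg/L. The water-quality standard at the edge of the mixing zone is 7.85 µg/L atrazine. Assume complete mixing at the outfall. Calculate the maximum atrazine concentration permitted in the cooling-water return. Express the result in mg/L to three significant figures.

0.668 mg/L

100 ML/d = 1.157 m³/s.
0.503 µg/L = 0.000503 mg/L.
7.85 µg/L = 0.00785 mg/L.
Mass balance: 0.00785·105.2 = 1.157·Cₑ + 104·0.000503.
Cₑ = (0.8255 − 0.05231) / 1.157 = 0.668 mg/L.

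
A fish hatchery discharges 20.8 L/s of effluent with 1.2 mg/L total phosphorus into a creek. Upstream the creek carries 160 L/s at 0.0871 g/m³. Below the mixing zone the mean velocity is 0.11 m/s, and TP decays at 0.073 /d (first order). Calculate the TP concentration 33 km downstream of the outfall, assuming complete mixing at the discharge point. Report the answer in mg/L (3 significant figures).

0.167 mg/L

20.8 L/s = 0.0208 m³/s.
160 L/s = 0.16 m³/s.
After complete mixing, C₀ = (0.0208·1.2 + 0.16·0.0871) / 0.1808 = 0.2151 mg/L.
Travel time t = 3.3e+04 m / 0.11 m/s = 3e+05 s = 3.472 d.
C = 0.2151·exp(−0.073·3.472) = 0.2151·0.7761 = 0.167 mg/L.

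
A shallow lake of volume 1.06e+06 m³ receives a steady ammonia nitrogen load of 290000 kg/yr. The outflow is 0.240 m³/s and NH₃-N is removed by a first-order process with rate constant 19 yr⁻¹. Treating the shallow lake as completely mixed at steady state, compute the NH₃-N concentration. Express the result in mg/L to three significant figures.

Outflow Q = 0.240 m³/s × 3.156e+07 s/yr = 7.574e+06 m³/yr.
Steady-state CSTR mass balance: W = Q·C + k·V·C, so C = W/(Q + kV).
Q + kV = 7.574e+06 + 19·1.06e+06 = 2.771e+07 m³/yr.
C = 290000/2.771e+07 = 0.01046 kg/m³ = 10.46 mg/L.

10.5 mg/L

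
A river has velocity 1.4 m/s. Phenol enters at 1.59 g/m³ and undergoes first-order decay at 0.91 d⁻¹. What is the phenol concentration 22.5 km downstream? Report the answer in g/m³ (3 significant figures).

1.34 g/m³

Travel time t = 22.5 km / 1.4 m/s = 2.25e+04/1.4 = 1.607e+04 s = 0.186 d.
First-order decay: C = 1.59·exp(−0.91·0.186) = 1.59·0.8443 = 1.342 g/m³.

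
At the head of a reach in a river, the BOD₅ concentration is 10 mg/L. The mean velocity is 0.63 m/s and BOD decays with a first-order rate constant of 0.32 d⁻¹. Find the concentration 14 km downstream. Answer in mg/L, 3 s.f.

9.21 mg/L

Travel time t = 14 km / 0.63 m/s = 1.4e+04/0.63 = 2.222e+04 s = 0.2572 d.
First-order decay: C = 10·exp(−0.32·0.2572) = 10·0.921 = 9.21 mg/L.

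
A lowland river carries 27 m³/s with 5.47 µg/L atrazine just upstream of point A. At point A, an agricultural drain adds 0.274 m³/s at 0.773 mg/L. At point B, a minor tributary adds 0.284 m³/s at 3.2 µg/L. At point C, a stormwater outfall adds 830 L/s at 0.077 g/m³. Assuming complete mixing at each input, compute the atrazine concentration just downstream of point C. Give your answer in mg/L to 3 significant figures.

5.47 µg/L = 0.00547 mg/L.
After input A: C = (27·0.00547 + 0.274·0.773) / 27.27 = 0.01318 mg/L.
3.2 µg/L = 0.0032 mg/L.
After input B: C = (27.27·0.01318 + 0.284·0.0032) / 27.56 = 0.01308 mg/L.
830 L/s = 0.83 m³/s.
After input C: C = (27.56·0.01308 + 0.83·0.077) / 28.39 = 0.01495 mg/L.

0.0149 mg/L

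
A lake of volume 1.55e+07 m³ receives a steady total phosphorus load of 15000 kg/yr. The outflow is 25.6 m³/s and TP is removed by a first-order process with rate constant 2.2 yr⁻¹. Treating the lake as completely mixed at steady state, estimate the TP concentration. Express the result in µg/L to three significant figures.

Outflow Q = 25.6 m³/s × 3.156e+07 s/yr = 8.079e+08 m³/yr.
Steady-state CSTR mass balance: W = Q·C + k·V·C, so C = W/(Q + kV).
Q + kV = 8.079e+08 + 2.2·1.55e+07 = 8.42e+08 m³/yr.
C = 15000/8.42e+08 = 1.782e-05 kg/m³ = 0.01782 mg/L = 17.82 µg/L.

17.8 µg/L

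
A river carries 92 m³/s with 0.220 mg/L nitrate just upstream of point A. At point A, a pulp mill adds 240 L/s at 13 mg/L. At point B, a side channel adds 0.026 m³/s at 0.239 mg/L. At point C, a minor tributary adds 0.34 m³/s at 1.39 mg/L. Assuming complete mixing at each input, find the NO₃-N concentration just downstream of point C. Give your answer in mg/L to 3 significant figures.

240 L/s = 0.24 m³/s.
After input A: C = (92·0.22 + 0.24·13) / 92.24 = 0.2533 mg/L.
After input B: C = (92.24·0.2533 + 0.026·0.239) / 92.27 = 0.2532 mg/L.
After input C: C = (92.27·0.2532 + 0.34·1.39) / 92.61 = 0.2574 mg/L.

0.257 mg/L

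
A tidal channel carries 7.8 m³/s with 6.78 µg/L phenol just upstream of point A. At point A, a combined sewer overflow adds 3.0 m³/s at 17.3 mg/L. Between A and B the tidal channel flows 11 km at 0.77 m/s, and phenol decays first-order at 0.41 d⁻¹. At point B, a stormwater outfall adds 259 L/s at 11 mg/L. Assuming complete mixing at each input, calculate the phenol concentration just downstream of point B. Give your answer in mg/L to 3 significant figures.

6.78 µg/L = 0.00678 mg/L.
After input A: C = (7.8·0.00678 + 3·17.3) / 10.8 = 4.81 mg/L.
Over the 11 km reach to input B (t = 1.429e+04 s = 0.1653 d), decay gives C = 4.81·exp(−0.41·0.1653) = 4.495 mg/L.
259 L/s = 0.259 m³/s.
After input B: C = (10.8·4.495 + 0.259·11) / 11.06 = 4.647 mg/L.

4.65 mg/L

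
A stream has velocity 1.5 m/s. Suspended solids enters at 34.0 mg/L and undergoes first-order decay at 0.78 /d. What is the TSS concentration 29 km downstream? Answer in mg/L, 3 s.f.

Travel time t = 29 km / 1.5 m/s = 2.9e+04/1.5 = 1.933e+04 s = 0.2238 d.
First-order decay: C = 34.0·exp(−0.78·0.2238) = 34.0·0.8398 = 28.55 mg/L.

28.6 mg/L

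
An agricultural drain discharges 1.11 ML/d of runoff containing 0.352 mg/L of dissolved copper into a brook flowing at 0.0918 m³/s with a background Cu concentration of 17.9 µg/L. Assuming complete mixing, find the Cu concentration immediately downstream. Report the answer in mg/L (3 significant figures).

1.11 ML/d = 0.01285 m³/s.
17.9 µg/L = 0.0179 mg/L.
By mass balance at complete mixing, C = (0.01285·0.352 + 0.0918·0.0179) / (0.01285 + 0.0918) = 0.006165/0.1046 = 0.05892 mg/L.

0.0589 mg/L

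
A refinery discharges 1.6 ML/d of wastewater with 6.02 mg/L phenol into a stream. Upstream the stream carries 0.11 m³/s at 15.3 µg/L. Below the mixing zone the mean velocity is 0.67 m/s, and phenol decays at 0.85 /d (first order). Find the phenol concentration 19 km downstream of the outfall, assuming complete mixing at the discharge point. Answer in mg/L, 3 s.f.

1.6 ML/d = 0.01852 m³/s.
15.3 µg/L = 0.0153 mg/L.
After complete mixing, C₀ = (0.01852·6.02 + 0.11·0.0153) / 0.1285 = 0.8805 mg/L.
Travel time t = 1.9e+04 m / 0.67 m/s = 2.836e+04 s = 0.3282 d.
C = 0.8805·exp(−0.85·0.3282) = 0.8805·0.7565 = 0.6662 mg/L.

0.666 mg/L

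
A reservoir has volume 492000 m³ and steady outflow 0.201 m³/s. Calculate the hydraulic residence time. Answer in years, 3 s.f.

0.0776 yr

Q = 0.201 m³/s × 3.156e+07 s/yr = 6.343e+06 m³/yr.
Hydraulic residence time τ = V/Q = 492000/6.343e+06 = 0.07756 yr.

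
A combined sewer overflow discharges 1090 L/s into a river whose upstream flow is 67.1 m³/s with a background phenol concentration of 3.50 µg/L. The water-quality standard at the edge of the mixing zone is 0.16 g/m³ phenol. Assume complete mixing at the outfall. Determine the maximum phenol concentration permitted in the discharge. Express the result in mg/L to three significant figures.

9.79 mg/L

1090 L/s = 1.09 m³/s.
3.50 µg/L = 0.0035 mg/L.
Mass balance: 0.16·68.19 = 1.09·Cₑ + 67.1·0.0035.
Cₑ = (10.91 − 0.2348) / 1.09 = 9.794 mg/L.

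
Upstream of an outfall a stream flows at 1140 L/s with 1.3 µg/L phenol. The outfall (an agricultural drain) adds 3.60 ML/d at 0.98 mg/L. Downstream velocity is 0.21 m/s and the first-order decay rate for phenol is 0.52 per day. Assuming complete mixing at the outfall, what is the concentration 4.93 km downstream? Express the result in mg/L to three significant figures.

3.60 ML/d = 0.04167 m³/s.
1140 L/s = 1.14 m³/s.
1.3 µg/L = 0.0013 mg/L.
After complete mixing, C₀ = (0.04167·0.98 + 1.14·0.0013) / 1.182 = 0.03581 mg/L.
Travel time t = 4930 m / 0.21 m/s = 2.348e+04 s = 0.2717 d.
C = 0.03581·exp(−0.52·0.2717) = 0.03581·0.8682 = 0.03109 mg/L.

0.0311 mg/L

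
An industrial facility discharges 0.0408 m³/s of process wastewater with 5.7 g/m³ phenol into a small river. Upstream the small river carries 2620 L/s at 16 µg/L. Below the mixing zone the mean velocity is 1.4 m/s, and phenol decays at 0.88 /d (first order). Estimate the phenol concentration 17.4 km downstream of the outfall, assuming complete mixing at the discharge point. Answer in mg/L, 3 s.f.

2620 L/s = 2.62 m³/s.
16 µg/L = 0.016 mg/L.
After complete mixing, C₀ = (0.0408·5.7 + 2.62·0.016) / 2.661 = 0.1032 mg/L.
Travel time t = 1.74e+04 m / 1.4 m/s = 1.243e+04 s = 0.1438 d.
C = 0.1032·exp(−0.88·0.1438) = 0.1032·0.8811 = 0.09089 mg/L.

0.0909 mg/L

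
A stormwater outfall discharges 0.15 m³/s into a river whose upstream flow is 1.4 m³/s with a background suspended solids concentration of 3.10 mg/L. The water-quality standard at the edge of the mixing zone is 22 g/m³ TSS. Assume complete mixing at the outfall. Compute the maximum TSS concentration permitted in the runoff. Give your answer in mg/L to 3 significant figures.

Mass balance: 22·1.55 = 0.15·Cₑ + 1.4·3.1.
Cₑ = (34.1 − 4.34) / 0.15 = 198.4 mg/L.

198 mg/L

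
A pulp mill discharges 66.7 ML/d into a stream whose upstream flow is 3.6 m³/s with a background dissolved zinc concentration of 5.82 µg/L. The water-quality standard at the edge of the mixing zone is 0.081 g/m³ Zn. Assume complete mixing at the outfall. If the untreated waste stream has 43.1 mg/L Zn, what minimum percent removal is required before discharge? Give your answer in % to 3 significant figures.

99.0 %

66.7 ML/d = 0.772 m³/s.
5.82 µg/L = 0.00582 mg/L.
Mass balance: 0.081·4.372 = 0.772·Cₑ + 3.6·0.00582.
Cₑ = (0.3541 − 0.02095) / 0.772 = 0.4316 mg/L.
Required removal = 1 − 0.4316/43.1 = 99 %.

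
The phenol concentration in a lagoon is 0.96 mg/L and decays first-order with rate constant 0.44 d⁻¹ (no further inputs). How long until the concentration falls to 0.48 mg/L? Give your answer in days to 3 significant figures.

1.58 d

t = ln(C₀/C)/k = ln(0.96/0.48)/0.44 = 0.6931/0.44 = 1.575 d.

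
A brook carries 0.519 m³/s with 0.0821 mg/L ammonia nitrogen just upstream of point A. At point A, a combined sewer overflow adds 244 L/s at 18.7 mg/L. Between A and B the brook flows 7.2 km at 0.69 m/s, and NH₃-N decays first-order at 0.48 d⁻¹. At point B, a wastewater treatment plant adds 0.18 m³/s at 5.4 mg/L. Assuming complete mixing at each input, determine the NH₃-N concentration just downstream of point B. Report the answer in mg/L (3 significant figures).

244 L/s = 0.244 m³/s.
After input A: C = (0.519·0.0821 + 0.244·18.7) / 0.763 = 6.036 mg/L.
Over the 7.2 km reach to input B (t = 1.043e+04 s = 0.1208 d), decay gives C = 6.036·exp(−0.48·0.1208) = 5.696 mg/L.
After input B: C = (0.763·5.696 + 0.18·5.4) / 0.943 = 5.639 mg/L.

5.64 mg/L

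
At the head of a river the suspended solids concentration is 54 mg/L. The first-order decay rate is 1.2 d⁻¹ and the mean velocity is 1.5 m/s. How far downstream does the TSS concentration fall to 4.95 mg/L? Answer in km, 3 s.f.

258 km

From C = C₀·e^(−kt), t = ln(C₀/C)/k = ln(54/4.95)/1.2 = 2.39/1.2 = 1.991 d.
Distance = v·t = 1.5 m/s × 1.721e+05 s = 2.581e+05 m = 258.1 km.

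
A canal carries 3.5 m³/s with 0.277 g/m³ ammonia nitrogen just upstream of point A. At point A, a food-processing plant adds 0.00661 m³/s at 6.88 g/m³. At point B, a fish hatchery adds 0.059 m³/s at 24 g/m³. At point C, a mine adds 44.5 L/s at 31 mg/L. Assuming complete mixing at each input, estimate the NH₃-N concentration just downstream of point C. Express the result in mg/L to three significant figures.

After input A: C = (3.5·0.277 + 0.00661·6.88) / 3.507 = 0.2894 mg/L.
After input B: C = (3.507·0.2894 + 0.059·24) / 3.566 = 0.6818 mg/L.
44.5 L/s = 0.0445 m³/s.
After input C: C = (3.566·0.6818 + 0.0445·31) / 3.61 = 1.056 mg/L.

1.06 mg/L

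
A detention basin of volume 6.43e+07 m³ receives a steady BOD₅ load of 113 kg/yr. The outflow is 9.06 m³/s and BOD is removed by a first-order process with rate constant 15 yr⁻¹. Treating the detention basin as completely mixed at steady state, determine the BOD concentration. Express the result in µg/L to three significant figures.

0.0904 µg/L

Outflow Q = 9.06 m³/s × 3.156e+07 s/yr = 2.859e+08 m³/yr.
Steady-state CSTR mass balance: W = Q·C + k·V·C, so C = W/(Q + kV).
Q + kV = 2.859e+08 + 15·6.43e+07 = 1.25e+09 m³/yr.
C = 113/1.25e+09 = 9.037e-08 kg/m³ = 9.037e-05 mg/L = 0.09037 µg/L.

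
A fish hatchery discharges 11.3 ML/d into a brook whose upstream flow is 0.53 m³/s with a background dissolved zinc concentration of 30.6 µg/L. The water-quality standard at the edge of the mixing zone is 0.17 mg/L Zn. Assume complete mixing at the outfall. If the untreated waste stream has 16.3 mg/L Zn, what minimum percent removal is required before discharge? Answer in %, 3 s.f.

11.3 ML/d = 0.1308 m³/s.
30.6 µg/L = 0.0306 mg/L.
Mass balance: 0.17·0.6608 = 0.1308·Cₑ + 0.53·0.0306.
Cₑ = (0.1123 − 0.01622) / 0.1308 = 0.7349 mg/L.
Required removal = 1 − 0.7349/16.3 = 95.49 %.

95.5 %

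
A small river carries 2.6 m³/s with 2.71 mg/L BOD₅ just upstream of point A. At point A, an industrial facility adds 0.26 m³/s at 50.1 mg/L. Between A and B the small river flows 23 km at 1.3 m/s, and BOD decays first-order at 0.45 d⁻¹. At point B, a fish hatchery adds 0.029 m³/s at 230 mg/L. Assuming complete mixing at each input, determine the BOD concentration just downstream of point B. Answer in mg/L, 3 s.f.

8.64 mg/L

After input A: C = (2.6·2.71 + 0.26·50.1) / 2.86 = 7.018 mg/L.
Over the 23 km reach to input B (t = 1.769e+04 s = 0.2048 d), decay gives C = 7.018·exp(−0.45·0.2048) = 6.4 mg/L.
After input B: C = (2.86·6.4 + 0.029·230) / 2.889 = 8.645 mg/L.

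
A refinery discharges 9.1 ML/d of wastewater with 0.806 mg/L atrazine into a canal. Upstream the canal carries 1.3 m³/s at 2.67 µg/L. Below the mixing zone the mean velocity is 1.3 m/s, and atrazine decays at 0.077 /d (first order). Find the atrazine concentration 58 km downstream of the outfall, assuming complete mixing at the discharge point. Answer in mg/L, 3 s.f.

0.0604 mg/L

9.1 ML/d = 0.1053 m³/s.
2.67 µg/L = 0.00267 mg/L.
After complete mixing, C₀ = (0.1053·0.806 + 1.3·0.00267) / 1.405 = 0.06288 mg/L.
Travel time t = 5.8e+04 m / 1.3 m/s = 4.462e+04 s = 0.5164 d.
C = 0.06288·exp(−0.077·0.5164) = 0.06288·0.961 = 0.06043 mg/L.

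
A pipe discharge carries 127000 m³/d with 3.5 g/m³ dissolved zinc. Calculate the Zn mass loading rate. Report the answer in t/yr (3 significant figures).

127000 m³/d = 1.47 m³/s.
Mass flux = Q·C = 1.47 m³/s × 3.5 g/m³ = 5.145 g/s.
= 5.145 g/s × 31.56 = 162.4 t/yr.

162 t/yr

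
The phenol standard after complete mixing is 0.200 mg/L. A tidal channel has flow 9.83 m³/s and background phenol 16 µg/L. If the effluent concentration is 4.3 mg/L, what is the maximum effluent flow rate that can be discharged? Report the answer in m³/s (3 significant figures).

0.441 m³/s

16 µg/L = 0.016 mg/L.
Mass balance at complete mixing: C_std·(Q_w + Q_r) = Q_w·C_e + Q_r·C_b.
Rearranging, Q_w = Q_r·(C_std − C_b)/(C_e − C_std) = 9.83·(0.2 − 0.016) / (4.3 − 0.2) = 0.4412 m³/s.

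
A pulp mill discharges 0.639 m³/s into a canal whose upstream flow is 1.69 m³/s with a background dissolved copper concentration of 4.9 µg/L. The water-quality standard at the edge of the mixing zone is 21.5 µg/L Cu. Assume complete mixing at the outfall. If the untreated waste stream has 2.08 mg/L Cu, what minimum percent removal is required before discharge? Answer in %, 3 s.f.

96.9 %

4.9 µg/L = 0.0049 mg/L.
21.5 µg/L = 0.0215 mg/L.
Mass balance: 0.0215·2.329 = 0.639·Cₑ + 1.69·0.0049.
Cₑ = (0.05007 − 0.008281) / 0.639 = 0.0654 mg/L.
Required removal = 1 − 0.0654/2.08 = 96.86 %.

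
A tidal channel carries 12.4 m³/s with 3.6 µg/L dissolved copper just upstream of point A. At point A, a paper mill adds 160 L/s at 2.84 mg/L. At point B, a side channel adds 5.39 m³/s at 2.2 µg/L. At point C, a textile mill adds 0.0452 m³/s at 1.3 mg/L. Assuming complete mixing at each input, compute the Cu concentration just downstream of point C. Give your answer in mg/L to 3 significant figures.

0.0317 mg/L

3.6 µg/L = 0.0036 mg/L.
160 L/s = 0.16 m³/s.
After input A: C = (12.4·0.0036 + 0.16·2.84) / 12.56 = 0.03973 mg/L.
2.2 µg/L = 0.0022 mg/L.
After input B: C = (12.56·0.03973 + 5.39·0.0022) / 17.95 = 0.02846 mg/L.
After input C: C = (17.95·0.02846 + 0.0452·1.3) / 18 = 0.03166 mg/L.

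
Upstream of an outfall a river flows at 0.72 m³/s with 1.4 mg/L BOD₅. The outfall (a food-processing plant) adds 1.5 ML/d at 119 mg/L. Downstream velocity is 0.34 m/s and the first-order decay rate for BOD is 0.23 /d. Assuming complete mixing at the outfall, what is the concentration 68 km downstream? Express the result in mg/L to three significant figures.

1.5 ML/d = 0.01736 m³/s.
After complete mixing, C₀ = (0.01736·119 + 0.72·1.4) / 0.7374 = 4.169 mg/L.
Travel time t = 6.8e+04 m / 0.34 m/s = 2e+05 s = 2.315 d.
C = 4.169·exp(−0.23·2.315) = 4.169·0.5872 = 2.448 mg/L.

2.45 mg/L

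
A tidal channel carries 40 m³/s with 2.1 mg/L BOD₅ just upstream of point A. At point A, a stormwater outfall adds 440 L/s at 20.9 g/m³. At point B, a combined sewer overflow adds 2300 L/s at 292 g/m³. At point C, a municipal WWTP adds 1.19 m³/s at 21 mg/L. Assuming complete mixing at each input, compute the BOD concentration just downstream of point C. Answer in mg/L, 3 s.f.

440 L/s = 0.44 m³/s.
After input A: C = (40·2.1 + 0.44·20.9) / 40.44 = 2.305 mg/L.
2300 L/s = 2.3 m³/s.
After input B: C = (40.44·2.305 + 2.3·292) / 42.74 = 17.89 mg/L.
After input C: C = (42.74·17.89 + 1.19·21) / 43.93 = 17.98 mg/L.

18.0 mg/L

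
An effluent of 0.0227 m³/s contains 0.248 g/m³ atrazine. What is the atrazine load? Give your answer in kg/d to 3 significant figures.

0.486 kg/d

Mass flux = Q·C = 0.0227 m³/s × 0.248 g/m³ = 0.00563 g/s.
= 0.00563 g/s × 86.4 = 0.4864 kg/d.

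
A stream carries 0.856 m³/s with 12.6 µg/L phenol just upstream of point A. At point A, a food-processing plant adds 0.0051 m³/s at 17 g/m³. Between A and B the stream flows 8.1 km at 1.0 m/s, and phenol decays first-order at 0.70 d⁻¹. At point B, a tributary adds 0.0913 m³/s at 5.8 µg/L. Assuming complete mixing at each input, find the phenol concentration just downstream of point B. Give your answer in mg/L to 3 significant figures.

0.0964 mg/L

12.6 µg/L = 0.0126 mg/L.
After input A: C = (0.856·0.0126 + 0.0051·17) / 0.8611 = 0.1132 mg/L.
Over the 8.1 km reach to input B (t = 8100 s = 0.09375 d), decay gives C = 0.1132·exp(−0.70·0.09375) = 0.106 mg/L.
5.8 µg/L = 0.0058 mg/L.
After input B: C = (0.8611·0.106 + 0.0913·0.0058) / 0.9524 = 0.09641 mg/L.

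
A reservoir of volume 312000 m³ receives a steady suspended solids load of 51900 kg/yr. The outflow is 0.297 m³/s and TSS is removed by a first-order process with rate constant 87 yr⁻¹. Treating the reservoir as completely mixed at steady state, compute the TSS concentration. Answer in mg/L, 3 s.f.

1.42 mg/L

Outflow Q = 0.297 m³/s × 3.156e+07 s/yr = 9.373e+06 m³/yr.
Steady-state CSTR mass balance: W = Q·C + k·V·C, so C = W/(Q + kV).
Q + kV = 9.373e+06 + 87·312000 = 3.652e+07 m³/yr.
C = 51900/3.652e+07 = 0.001421 kg/m³ = 1.421 mg/L.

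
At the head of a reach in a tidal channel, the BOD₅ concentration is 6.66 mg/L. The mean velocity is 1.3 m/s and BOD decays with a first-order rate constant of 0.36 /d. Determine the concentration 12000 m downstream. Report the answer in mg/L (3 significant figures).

6.41 mg/L

Travel time t = 12000 m / 1.3 m/s = 1.2e+04/1.3 = 9231 s = 0.1068 d.
First-order decay: C = 6.66·exp(−0.36·0.1068) = 6.66·0.9623 = 6.409 mg/L.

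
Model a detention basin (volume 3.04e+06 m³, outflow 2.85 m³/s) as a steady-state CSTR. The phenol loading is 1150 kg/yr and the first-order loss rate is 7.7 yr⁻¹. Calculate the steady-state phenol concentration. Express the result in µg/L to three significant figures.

Outflow Q = 2.85 m³/s × 3.156e+07 s/yr = 8.994e+07 m³/yr.
Steady-state CSTR mass balance: W = Q·C + k·V·C, so C = W/(Q + kV).
Q + kV = 8.994e+07 + 7.7·3.04e+06 = 1.133e+08 m³/yr.
C = 1150/1.133e+08 = 1.015e-05 kg/m³ = 0.01015 mg/L = 10.15 µg/L.

10.1 µg/L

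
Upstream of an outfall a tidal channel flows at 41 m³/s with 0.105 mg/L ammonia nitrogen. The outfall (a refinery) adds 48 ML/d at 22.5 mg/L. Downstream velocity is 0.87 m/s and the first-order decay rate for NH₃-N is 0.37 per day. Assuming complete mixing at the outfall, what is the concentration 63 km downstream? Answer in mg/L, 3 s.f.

0.297 mg/L

48 ML/d = 0.5556 m³/s.
After complete mixing, C₀ = (0.5556·22.5 + 41·0.105) / 41.56 = 0.4044 mg/L.
Travel time t = 6.3e+04 m / 0.87 m/s = 7.241e+04 s = 0.8381 d.
C = 0.4044·exp(−0.37·0.8381) = 0.4044·0.7334 = 0.2966 mg/L.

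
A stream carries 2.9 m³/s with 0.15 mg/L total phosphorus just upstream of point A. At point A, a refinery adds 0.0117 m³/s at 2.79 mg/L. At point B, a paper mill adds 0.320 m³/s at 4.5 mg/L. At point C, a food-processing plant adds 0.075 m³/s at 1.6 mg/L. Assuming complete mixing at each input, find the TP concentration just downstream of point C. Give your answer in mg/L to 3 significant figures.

After input A: C = (2.9·0.15 + 0.0117·2.79) / 2.912 = 0.1606 mg/L.
After input B: C = (2.912·0.1606 + 0.32·4.5) / 3.232 = 0.5903 mg/L.
After input C: C = (3.232·0.5903 + 0.075·1.6) / 3.307 = 0.6132 mg/L.

0.613 mg/L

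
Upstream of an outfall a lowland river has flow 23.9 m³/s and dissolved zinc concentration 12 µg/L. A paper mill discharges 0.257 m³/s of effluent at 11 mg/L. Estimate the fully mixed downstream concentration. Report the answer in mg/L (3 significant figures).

0.129 mg/L

12 µg/L = 0.012 mg/L.
Flow-weighted mixing gives C = (0.257·11 + 23.9·0.012) / (0.257 + 23.9) = 3.114/24.16 = 0.1289 mg/L.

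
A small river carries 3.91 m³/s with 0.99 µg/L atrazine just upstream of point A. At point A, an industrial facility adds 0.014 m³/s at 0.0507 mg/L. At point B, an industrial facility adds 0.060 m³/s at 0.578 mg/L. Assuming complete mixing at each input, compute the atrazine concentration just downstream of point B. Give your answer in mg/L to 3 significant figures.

0.99 µg/L = 0.00099 mg/L.
After input A: C = (3.91·0.00099 + 0.014·0.0507) / 3.924 = 0.001167 mg/L.
After input B: C = (3.924·0.001167 + 0.06·0.578) / 3.984 = 0.009855 mg/L.

0.00985 mg/L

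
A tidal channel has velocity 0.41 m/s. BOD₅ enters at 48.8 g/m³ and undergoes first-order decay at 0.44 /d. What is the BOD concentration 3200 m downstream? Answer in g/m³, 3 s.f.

46.9 g/m³

Travel time t = 3200 m / 0.41 m/s = 3200/0.41 = 7805 s = 0.09033 d.
First-order decay: C = 48.8·exp(−0.44·0.09033) = 48.8·0.961 = 46.9 g/m³.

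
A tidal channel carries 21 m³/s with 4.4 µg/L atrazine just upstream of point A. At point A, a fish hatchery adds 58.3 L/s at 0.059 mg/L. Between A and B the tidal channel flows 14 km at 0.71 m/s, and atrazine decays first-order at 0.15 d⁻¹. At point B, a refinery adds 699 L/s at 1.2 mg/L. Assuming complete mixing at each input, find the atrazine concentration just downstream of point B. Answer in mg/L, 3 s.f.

0.0428 mg/L

4.4 µg/L = 0.0044 mg/L.
58.3 L/s = 0.0583 m³/s.
After input A: C = (21·0.0044 + 0.0583·0.059) / 21.06 = 0.004551 mg/L.
Over the 14 km reach to input B (t = 1.972e+04 s = 0.2282 d), decay gives C = 0.004551·exp(−0.15·0.2282) = 0.004398 mg/L.
699 L/s = 0.699 m³/s.
After input B: C = (21.06·0.004398 + 0.699·1.2) / 21.76 = 0.04281 mg/L.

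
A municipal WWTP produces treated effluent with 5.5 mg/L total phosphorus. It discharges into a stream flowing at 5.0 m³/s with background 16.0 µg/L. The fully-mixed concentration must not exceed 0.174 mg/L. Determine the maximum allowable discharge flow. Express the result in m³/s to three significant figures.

0.148 m³/s

16.0 µg/L = 0.016 mg/L.
Mass balance at complete mixing: C_std·(Q_w + Q_r) = Q_w·C_e + Q_r·C_b.
Rearranging, Q_w = Q_r·(C_std − C_b)/(C_e − C_std) = 5.0·(0.174 − 0.016) / (5.5 − 0.174) = 0.1483 m³/s.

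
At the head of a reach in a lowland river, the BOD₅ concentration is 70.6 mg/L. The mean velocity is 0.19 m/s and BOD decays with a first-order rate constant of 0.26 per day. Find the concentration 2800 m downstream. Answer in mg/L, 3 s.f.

Travel time t = 2800 m / 0.19 m/s = 2800/0.19 = 1.474e+04 s = 0.1706 d.
First-order decay: C = 70.6·exp(−0.26·0.1706) = 70.6·0.9566 = 67.54 mg/L.

67.5 mg/L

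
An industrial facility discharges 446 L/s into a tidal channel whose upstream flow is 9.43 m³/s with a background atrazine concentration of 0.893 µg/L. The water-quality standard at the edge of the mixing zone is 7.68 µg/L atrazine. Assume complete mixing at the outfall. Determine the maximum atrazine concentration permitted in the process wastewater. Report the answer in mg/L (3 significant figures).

0.151 mg/L

446 L/s = 0.446 m³/s.
0.893 µg/L = 0.000893 mg/L.
7.68 µg/L = 0.00768 mg/L.
Mass balance: 0.00768·9.876 = 0.446·Cₑ + 9.43·0.000893.
Cₑ = (0.07585 − 0.008421) / 0.446 = 0.1512 mg/L.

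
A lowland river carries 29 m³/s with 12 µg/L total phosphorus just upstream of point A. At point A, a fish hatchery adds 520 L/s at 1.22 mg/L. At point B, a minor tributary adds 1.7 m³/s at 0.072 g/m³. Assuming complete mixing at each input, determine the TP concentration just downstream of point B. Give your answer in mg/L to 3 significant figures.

0.0354 mg/L

12 µg/L = 0.012 mg/L.
520 L/s = 0.52 m³/s.
After input A: C = (29·0.012 + 0.52·1.22) / 29.52 = 0.03328 mg/L.
After input B: C = (29.52·0.03328 + 1.7·0.072) / 31.22 = 0.03539 mg/L.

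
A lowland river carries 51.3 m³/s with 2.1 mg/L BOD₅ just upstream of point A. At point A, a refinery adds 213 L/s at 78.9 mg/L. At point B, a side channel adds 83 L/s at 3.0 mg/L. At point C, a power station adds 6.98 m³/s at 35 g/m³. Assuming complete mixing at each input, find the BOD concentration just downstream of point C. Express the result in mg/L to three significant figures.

6.30 mg/L

213 L/s = 0.213 m³/s.
After input A: C = (51.3·2.1 + 0.213·78.9) / 51.51 = 2.418 mg/L.
83 L/s = 0.083 m³/s.
After input B: C = (51.51·2.418 + 0.083·3) / 51.6 = 2.418 mg/L.
After input C: C = (51.6·2.418 + 6.98·35) / 58.58 = 6.301 mg/L.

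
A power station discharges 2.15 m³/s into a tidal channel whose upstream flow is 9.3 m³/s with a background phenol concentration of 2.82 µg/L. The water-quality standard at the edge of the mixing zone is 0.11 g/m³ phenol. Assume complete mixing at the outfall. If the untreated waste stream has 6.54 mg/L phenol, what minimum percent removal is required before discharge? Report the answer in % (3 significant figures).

2.82 µg/L = 0.00282 mg/L.
Mass balance: 0.11·11.45 = 2.15·Cₑ + 9.3·0.00282.
Cₑ = (1.26 − 0.02623) / 2.15 = 0.5736 mg/L.
Required removal = 1 − 0.5736/6.54 = 91.23 %.

91.2 %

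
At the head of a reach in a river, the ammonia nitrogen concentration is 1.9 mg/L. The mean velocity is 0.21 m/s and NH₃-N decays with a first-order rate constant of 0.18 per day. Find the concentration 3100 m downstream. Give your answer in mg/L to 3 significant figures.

Travel time t = 3100 m / 0.21 m/s = 3100/0.21 = 1.476e+04 s = 0.1709 d.
First-order decay: C = 1.9·exp(−0.18·0.1709) = 1.9·0.9697 = 1.842 mg/L.

1.84 mg/L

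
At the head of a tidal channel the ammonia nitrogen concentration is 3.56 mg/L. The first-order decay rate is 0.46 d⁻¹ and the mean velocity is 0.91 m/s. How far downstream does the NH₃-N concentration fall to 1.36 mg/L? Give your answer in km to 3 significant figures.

164 km

From C = C₀·e^(−kt), t = ln(C₀/C)/k = ln(3.56/1.36)/0.46 = 0.9623/0.46 = 2.092 d.
Distance = v·t = 0.91 m/s × 1.807e+05 s = 1.645e+05 m = 164.5 km.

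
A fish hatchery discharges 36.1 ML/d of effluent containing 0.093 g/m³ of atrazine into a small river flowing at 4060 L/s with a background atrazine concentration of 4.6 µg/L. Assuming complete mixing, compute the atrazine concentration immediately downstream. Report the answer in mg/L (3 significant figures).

36.1 ML/d = 0.4178 m³/s.
4060 L/s = 4.06 m³/s.
4.6 µg/L = 0.0046 mg/L.
Flow-weighted mixing gives C = (0.4178·0.093 + 4.06·0.0046) / (0.4178 + 4.06) = 0.05753/4.478 = 0.01285 mg/L.

0.0128 mg/L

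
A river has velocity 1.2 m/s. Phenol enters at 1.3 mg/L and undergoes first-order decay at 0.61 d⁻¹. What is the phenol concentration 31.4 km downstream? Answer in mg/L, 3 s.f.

1.08 mg/L

Travel time t = 31.4 km / 1.2 m/s = 3.14e+04/1.2 = 2.617e+04 s = 0.3029 d.
First-order decay: C = 1.3·exp(−0.61·0.3029) = 1.3·0.8313 = 1.081 mg/L.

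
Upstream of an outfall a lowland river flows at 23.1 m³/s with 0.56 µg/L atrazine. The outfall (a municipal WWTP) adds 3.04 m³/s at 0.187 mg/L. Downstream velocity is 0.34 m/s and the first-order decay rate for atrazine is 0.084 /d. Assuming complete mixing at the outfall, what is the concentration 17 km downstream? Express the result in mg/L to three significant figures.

0.56 µg/L = 0.00056 mg/L.
After complete mixing, C₀ = (3.04·0.187 + 23.1·0.00056) / 26.14 = 0.02224 mg/L.
Travel time t = 1.7e+04 m / 0.34 m/s = 5e+04 s = 0.5787 d.
C = 0.02224·exp(−0.084·0.5787) = 0.02224·0.9526 = 0.02119 mg/L.

0.0212 mg/L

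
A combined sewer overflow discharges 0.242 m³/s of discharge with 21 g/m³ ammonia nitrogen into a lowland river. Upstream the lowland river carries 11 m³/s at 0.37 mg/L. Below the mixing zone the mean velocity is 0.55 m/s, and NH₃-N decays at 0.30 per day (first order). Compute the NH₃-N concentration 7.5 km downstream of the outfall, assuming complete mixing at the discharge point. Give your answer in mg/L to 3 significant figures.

0.776 mg/L

After complete mixing, C₀ = (0.242·21 + 11·0.37) / 11.24 = 0.8141 mg/L.
Travel time t = 7500 m / 0.55 m/s = 1.364e+04 s = 0.1578 d.
C = 0.8141·exp(−0.30·0.1578) = 0.8141·0.9538 = 0.7764 mg/L.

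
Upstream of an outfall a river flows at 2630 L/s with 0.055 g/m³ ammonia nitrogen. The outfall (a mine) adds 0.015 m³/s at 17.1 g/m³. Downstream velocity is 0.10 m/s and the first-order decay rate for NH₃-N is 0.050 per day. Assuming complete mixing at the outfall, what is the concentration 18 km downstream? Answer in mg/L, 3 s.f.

0.137 mg/L

2630 L/s = 2.63 m³/s.
After complete mixing, C₀ = (0.015·17.1 + 2.63·0.055) / 2.645 = 0.1517 mg/L.
Travel time t = 1.8e+04 m / 0.10 m/s = 1.8e+05 s = 2.083 d.
C = 0.1517·exp(−0.050·2.083) = 0.1517·0.9011 = 0.1367 mg/L.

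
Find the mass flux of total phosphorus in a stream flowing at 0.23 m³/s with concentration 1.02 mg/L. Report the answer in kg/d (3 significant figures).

20.3 kg/d

Mass flux = Q·C = 0.23 m³/s × 1.02 g/m³ = 0.2346 g/s.
= 0.2346 g/s × 86.4 = 20.27 kg/d.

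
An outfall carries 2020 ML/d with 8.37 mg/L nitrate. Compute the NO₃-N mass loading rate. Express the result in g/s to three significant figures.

196 g/s

2020 ML/d = 23.38 m³/s.
Mass flux = Q·C = 23.38 m³/s × 8.37 g/m³ = 195.7 g/s.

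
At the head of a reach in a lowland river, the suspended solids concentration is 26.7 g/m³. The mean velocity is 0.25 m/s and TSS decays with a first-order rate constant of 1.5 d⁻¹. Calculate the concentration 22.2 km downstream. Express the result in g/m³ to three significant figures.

Travel time t = 22.2 km / 0.25 m/s = 2.22e+04/0.25 = 8.88e+04 s = 1.028 d.
First-order decay: C = 26.7·exp(−1.5·1.028) = 26.7·0.214 = 5.714 g/m³.

5.71 g/m³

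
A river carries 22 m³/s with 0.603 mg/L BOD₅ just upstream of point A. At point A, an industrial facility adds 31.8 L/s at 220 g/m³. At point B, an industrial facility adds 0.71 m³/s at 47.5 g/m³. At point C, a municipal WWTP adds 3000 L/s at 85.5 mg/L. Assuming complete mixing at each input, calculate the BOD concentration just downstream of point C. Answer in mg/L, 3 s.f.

31.8 L/s = 0.0318 m³/s.
After input A: C = (22·0.603 + 0.0318·220) / 22.03 = 0.9197 mg/L.
After input B: C = (22.03·0.9197 + 0.71·47.5) / 22.74 = 2.374 mg/L.
3000 L/s = 3 m³/s.
After input C: C = (22.74·2.374 + 3·85.5) / 25.74 = 12.06 mg/L.

12.1 mg/L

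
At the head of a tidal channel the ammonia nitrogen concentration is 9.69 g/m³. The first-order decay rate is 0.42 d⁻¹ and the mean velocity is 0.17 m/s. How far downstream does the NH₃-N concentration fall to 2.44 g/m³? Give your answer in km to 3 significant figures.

48.2 km

From C = C₀·e^(−kt), t = ln(C₀/C)/k = ln(9.69/2.44)/0.42 = 1.379/0.42 = 3.284 d.
Distance = v·t = 0.17 m/s × 2.837e+05 s = 4.823e+04 m = 48.23 km.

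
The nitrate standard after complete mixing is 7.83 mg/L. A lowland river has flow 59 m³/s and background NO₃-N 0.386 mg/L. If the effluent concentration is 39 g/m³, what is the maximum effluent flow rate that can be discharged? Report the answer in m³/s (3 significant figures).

Mass balance at complete mixing: C_std·(Q_w + Q_r) = Q_w·C_e + Q_r·C_b.
Rearranging, Q_w = Q_r·(C_std − C_b)/(C_e − C_std) = 59·(7.83 − 0.386) / (39 − 7.83) = 14.09 m³/s.

14.1 m³/s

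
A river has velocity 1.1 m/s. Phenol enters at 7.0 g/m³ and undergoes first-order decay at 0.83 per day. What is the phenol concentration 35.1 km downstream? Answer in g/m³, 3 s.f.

5.15 g/m³

Travel time t = 35.1 km / 1.1 m/s = 3.51e+04/1.1 = 3.191e+04 s = 0.3693 d.
First-order decay: C = 7.0·exp(−0.83·0.3693) = 7.0·0.736 = 5.152 g/m³.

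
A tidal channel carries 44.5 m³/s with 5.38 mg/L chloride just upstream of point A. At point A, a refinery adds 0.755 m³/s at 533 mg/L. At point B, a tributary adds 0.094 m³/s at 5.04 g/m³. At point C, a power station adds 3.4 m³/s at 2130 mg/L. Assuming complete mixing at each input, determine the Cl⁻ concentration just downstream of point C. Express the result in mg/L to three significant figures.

After input A: C = (44.5·5.38 + 0.755·533) / 45.26 = 14.18 mg/L.
After input B: C = (45.26·14.18 + 0.094·5.04) / 45.35 = 14.16 mg/L.
After input C: C = (45.35·14.16 + 3.4·2130) / 48.75 = 161.7 mg/L.

162 mg/L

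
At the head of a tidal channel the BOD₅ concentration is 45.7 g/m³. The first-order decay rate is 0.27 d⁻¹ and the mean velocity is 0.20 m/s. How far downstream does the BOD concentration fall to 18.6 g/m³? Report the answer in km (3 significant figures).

From C = C₀·e^(−kt), t = ln(C₀/C)/k = ln(45.7/18.6)/0.27 = 0.8989/0.27 = 3.329 d.
Distance = v·t = 0.20 m/s × 2.877e+05 s = 5.753e+04 m = 57.53 km.

57.5 km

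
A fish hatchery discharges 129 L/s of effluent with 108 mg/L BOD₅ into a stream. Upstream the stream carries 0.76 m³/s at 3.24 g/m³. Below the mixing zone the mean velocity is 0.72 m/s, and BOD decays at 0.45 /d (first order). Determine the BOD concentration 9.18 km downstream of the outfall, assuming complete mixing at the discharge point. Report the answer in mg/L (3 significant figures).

129 L/s = 0.129 m³/s.
After complete mixing, C₀ = (0.129·108 + 0.76·3.24) / 0.889 = 18.44 mg/L.
Travel time t = 9180 m / 0.72 m/s = 1.275e+04 s = 0.1476 d.
C = 18.44·exp(−0.45·0.1476) = 18.44·0.9358 = 17.26 mg/L.

17.3 mg/L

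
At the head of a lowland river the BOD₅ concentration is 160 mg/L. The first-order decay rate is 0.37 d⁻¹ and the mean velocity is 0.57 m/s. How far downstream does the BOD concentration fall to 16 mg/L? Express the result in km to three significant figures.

From C = C₀·e^(−kt), t = ln(C₀/C)/k = ln(160/16)/0.37 = 2.303/0.37 = 6.223 d.
Distance = v·t = 0.57 m/s × 5.377e+05 s = 3.065e+05 m = 306.5 km.

306 km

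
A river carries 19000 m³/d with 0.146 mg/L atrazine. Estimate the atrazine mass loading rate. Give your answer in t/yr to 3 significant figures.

19000 m³/d = 0.2199 m³/s.
Mass flux = Q·C = 0.2199 m³/s × 0.146 g/m³ = 0.03211 g/s.
= 0.03211 g/s × 31.56 = 1.013 t/yr.

1.01 t/yr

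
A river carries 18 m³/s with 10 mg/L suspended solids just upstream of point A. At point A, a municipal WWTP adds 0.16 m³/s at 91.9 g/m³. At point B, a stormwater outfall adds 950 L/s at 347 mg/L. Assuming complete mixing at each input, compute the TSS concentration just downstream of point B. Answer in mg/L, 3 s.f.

27.4 mg/L

After input A: C = (18·10 + 0.16·91.9) / 18.16 = 10.72 mg/L.
950 L/s = 0.95 m³/s.
After input B: C = (18.16·10.72 + 0.95·347) / 19.11 = 27.44 mg/L.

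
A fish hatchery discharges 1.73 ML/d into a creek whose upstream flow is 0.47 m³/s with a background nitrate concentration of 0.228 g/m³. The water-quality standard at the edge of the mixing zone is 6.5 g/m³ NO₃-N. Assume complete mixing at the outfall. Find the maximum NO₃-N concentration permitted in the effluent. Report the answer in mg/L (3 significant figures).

154 mg/L

1.73 ML/d = 0.02002 m³/s.
Mass balance: 6.5·0.49 = 0.02002·Cₑ + 0.47·0.228.
Cₑ = (3.185 − 0.1072) / 0.02002 = 153.7 mg/L.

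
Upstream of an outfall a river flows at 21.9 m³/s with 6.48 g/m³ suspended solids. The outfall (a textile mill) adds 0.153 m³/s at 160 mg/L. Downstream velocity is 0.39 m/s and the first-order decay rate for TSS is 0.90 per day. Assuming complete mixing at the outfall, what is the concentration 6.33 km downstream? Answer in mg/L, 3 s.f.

6.37 mg/L

After complete mixing, C₀ = (0.153·160 + 21.9·6.48) / 22.05 = 7.545 mg/L.
Travel time t = 6330 m / 0.39 m/s = 1.623e+04 s = 0.1879 d.
C = 7.545·exp(−0.90·0.1879) = 7.545·0.8444 = 6.371 mg/L.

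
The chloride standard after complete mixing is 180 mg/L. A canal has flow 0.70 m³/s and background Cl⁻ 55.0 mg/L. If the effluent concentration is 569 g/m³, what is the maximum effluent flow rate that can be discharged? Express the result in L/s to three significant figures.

225 L/s

Mass balance at complete mixing: C_std·(Q_w + Q_r) = Q_w·C_e + Q_r·C_b.
Rearranging, Q_w = Q_r·(C_std − C_b)/(C_e − C_std) = 0.70·(180 − 55) / (569 − 180) = 0.2249 m³/s.
= 224.9 L/s.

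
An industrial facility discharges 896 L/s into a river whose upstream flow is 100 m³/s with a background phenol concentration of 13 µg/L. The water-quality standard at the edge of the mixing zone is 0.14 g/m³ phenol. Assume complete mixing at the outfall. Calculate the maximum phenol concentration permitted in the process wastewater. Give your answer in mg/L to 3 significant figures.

14.3 mg/L

896 L/s = 0.896 m³/s.
13 µg/L = 0.013 mg/L.
Mass balance: 0.14·100.9 = 0.896·Cₑ + 100·0.013.
Cₑ = (14.13 − 1.3) / 0.896 = 14.31 mg/L.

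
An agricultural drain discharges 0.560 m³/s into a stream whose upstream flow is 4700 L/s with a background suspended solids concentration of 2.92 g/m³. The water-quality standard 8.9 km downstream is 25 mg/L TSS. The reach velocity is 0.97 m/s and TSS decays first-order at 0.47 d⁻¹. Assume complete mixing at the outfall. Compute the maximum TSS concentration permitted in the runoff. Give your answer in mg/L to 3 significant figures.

222 mg/L

4700 L/s = 4.7 m³/s.
Travel time to the compliance point: t = 8900/0.97 = 9175 s = 0.1062 d; decay factor exp(−0.47·0.1062) = 0.9513.
So the concentration just after mixing may be at most 25/0.9513 = 26.28 mg/L.
Mass balance: 26.28·5.26 = 0.56·Cₑ + 4.7·2.92.
Cₑ = (138.2 − 13.72) / 0.56 = 222.3 mg/L.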